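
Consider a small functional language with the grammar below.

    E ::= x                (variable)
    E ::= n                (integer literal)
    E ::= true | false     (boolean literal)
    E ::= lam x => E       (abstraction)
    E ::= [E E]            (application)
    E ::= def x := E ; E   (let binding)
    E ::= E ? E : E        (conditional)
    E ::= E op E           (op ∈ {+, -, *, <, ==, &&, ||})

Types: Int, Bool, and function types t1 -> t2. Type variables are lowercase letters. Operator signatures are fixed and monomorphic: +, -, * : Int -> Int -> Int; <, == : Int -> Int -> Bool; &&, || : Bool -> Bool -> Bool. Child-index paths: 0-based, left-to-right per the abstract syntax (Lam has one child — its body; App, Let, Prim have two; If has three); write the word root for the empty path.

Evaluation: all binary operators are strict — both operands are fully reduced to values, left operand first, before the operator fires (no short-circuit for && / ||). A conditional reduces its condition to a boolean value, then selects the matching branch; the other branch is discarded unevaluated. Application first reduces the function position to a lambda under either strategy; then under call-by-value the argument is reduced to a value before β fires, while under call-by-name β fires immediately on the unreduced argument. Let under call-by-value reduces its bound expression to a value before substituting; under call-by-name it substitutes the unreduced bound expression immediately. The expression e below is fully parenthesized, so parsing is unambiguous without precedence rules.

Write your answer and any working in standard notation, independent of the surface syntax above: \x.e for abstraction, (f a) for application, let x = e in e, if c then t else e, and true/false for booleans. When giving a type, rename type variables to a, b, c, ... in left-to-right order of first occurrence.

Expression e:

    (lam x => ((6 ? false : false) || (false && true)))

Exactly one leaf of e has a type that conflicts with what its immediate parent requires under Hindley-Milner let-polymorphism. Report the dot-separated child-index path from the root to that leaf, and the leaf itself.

Trace:
  unify Int ~ Bool
  FAIL: mismatch Int ~ Bool

Answer: 0.0.0 : 6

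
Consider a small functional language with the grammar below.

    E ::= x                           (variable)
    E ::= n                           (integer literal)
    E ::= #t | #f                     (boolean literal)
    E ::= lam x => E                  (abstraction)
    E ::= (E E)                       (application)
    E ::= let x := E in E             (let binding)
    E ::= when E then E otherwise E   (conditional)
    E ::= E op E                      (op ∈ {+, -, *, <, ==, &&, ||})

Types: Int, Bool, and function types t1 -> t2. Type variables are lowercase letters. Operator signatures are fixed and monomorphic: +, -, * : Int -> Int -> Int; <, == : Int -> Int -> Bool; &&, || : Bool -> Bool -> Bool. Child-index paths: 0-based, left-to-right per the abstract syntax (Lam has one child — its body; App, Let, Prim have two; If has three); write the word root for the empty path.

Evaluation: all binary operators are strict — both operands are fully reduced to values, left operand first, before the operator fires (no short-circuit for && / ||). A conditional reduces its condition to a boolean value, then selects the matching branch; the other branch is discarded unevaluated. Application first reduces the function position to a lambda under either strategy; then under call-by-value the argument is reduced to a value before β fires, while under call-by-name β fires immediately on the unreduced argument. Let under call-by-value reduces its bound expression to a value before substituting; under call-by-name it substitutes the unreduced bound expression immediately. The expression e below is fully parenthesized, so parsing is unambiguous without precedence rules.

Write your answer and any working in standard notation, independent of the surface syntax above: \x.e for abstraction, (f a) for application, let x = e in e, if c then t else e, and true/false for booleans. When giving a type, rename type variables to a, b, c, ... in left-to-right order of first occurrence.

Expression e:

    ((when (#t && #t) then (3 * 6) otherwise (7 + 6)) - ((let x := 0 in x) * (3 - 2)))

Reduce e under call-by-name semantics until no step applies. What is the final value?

Answer: 18

Trace:
step 0: ((if (true && true) then (3 * 6) else (7 + 6)) - ((let x = 0 in x) * (3 - 2)))
step 1: [delta@0.0] ((if true then (3 * 6) else (7 + 6)) - ((let x = 0 in x) * (3 - 2)))
step 2: [if@0] ((3 * 6) - ((let x = 0 in x) * (3 - 2)))
step 3: [delta@0] (18 - ((let x = 0 in x) * (3 - 2)))
step 4: [let@1.0] (18 - (0 * (3 - 2)))
step 5: [delta@1.1] (18 - (0 * 1))
step 6: [delta@1] (18 - 0)
step 7: [delta@root] 18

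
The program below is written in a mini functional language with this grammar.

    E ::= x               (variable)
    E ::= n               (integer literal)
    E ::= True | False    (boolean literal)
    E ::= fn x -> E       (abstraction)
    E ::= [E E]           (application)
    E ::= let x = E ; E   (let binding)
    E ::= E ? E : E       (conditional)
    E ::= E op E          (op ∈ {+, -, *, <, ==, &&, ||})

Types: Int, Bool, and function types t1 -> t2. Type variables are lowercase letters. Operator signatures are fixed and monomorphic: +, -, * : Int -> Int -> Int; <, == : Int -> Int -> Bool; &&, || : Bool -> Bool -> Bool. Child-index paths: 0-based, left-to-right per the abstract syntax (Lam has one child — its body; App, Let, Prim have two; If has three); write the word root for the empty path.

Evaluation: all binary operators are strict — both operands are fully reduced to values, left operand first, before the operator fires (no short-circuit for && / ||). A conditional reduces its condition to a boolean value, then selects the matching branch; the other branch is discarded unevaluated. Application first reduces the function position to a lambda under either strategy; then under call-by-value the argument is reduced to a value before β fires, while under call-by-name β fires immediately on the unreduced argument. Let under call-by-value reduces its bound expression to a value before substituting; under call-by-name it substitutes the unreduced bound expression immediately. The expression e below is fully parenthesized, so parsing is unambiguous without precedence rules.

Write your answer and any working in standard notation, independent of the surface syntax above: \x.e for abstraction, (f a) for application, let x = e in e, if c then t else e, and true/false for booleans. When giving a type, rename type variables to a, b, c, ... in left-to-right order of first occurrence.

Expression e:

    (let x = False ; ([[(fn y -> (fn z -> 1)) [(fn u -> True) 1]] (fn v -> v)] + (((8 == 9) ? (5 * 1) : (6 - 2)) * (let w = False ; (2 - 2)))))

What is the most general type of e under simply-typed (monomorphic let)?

Answer: Int

Working:
let x : Bool
\z._ : b -> Int
\y._ : a -> b -> Int
\u._ : c -> Bool
  unify c -> Bool ~ Int -> d
  unify c ~ Int
  unify Bool ~ d
_ _ : Bool
  unify a -> b -> Int ~ Bool -> e
  unify a ~ Bool
  unify b -> Int ~ e
_ _ : b -> Int
v : f
\v._ : f -> f
  unify b -> Int ~ (f -> f) -> g
  unify b ~ f -> f
  unify Int ~ g
_ _ : Int
  unify Int ~ Int
  unify Int ~ Int
  unify Int ~ Int
  unify Bool ~ Bool
  unify Int ~ Int
  unify Int ~ Int
  unify Int ~ Int
  unify Int ~ Int
  unify Int ~ Int
  unify Int ~ Int
let w : Bool
  unify Int ~ Int
  unify Int ~ Int
  unify Int ~ Int
  unify Int ~ Int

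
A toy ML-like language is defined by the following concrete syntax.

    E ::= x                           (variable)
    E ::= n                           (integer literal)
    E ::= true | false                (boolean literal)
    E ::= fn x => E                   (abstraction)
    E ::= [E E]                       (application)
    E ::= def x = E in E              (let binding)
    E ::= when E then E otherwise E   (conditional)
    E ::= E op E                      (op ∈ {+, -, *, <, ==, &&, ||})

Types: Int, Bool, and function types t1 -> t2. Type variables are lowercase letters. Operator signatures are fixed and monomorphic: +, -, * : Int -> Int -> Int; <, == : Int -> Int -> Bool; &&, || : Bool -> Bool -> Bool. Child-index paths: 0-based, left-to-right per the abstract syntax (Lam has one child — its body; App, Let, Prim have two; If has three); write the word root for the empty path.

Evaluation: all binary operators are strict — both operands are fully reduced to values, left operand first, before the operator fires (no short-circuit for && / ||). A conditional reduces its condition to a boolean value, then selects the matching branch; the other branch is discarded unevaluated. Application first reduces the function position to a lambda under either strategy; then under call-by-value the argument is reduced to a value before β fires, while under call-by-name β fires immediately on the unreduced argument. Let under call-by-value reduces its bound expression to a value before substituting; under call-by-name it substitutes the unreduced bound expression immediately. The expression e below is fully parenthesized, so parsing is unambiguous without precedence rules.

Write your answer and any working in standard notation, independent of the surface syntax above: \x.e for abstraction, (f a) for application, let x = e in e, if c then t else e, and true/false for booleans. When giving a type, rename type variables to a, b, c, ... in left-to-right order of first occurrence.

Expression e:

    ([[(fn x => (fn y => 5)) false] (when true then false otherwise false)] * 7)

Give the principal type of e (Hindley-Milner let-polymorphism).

Working:
\y._ : b -> Int
\x._ : a -> b -> Int
  unify a -> b -> Int ~ Bool -> c
  unify a ~ Bool
  unify b -> Int ~ c
_ _ : b -> Int
  unify Bool ~ Bool
  unify Bool ~ Bool
  unify b -> Int ~ Bool -> d
  unify b ~ Bool
  unify Int ~ d
_ _ : Int
  unify Int ~ Int
  unify Int ~ Int

Answer: Int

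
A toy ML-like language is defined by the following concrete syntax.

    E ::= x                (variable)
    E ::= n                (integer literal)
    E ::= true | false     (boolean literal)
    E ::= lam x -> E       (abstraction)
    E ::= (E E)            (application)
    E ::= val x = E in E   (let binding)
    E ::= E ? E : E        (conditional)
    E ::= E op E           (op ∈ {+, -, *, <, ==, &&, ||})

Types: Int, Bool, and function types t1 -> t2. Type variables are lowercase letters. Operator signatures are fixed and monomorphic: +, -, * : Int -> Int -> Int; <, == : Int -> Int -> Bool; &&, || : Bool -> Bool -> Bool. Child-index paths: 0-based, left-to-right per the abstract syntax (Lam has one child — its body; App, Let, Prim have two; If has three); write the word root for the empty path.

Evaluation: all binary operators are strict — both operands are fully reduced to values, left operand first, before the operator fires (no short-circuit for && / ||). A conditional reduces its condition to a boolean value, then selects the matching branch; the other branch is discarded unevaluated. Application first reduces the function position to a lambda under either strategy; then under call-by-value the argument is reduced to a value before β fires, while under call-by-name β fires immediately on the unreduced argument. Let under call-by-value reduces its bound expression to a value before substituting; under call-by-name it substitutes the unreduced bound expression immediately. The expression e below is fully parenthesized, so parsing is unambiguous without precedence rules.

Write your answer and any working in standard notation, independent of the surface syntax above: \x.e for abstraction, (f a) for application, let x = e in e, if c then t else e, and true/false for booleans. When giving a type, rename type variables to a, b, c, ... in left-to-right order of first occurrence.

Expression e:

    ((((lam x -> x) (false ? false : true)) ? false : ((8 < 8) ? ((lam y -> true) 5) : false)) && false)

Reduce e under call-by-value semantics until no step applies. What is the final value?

Derivation:
step 0: ((if ((\x.x) (if false then false else true)) then false else (if (8 < 8) then ((\y.true) 5) else false)) && false)
step 1: [if@0.0.1] ((if ((\x.x) true) then false else (if (8 < 8) then ((\y.true) 5) else false)) && false)
step 2: [beta@0.0] ((if true then false else (if (8 < 8) then ((\y.true) 5) else false)) && false)
step 3: [if@0] (false && false)
step 4: [delta@root] false

Answer: false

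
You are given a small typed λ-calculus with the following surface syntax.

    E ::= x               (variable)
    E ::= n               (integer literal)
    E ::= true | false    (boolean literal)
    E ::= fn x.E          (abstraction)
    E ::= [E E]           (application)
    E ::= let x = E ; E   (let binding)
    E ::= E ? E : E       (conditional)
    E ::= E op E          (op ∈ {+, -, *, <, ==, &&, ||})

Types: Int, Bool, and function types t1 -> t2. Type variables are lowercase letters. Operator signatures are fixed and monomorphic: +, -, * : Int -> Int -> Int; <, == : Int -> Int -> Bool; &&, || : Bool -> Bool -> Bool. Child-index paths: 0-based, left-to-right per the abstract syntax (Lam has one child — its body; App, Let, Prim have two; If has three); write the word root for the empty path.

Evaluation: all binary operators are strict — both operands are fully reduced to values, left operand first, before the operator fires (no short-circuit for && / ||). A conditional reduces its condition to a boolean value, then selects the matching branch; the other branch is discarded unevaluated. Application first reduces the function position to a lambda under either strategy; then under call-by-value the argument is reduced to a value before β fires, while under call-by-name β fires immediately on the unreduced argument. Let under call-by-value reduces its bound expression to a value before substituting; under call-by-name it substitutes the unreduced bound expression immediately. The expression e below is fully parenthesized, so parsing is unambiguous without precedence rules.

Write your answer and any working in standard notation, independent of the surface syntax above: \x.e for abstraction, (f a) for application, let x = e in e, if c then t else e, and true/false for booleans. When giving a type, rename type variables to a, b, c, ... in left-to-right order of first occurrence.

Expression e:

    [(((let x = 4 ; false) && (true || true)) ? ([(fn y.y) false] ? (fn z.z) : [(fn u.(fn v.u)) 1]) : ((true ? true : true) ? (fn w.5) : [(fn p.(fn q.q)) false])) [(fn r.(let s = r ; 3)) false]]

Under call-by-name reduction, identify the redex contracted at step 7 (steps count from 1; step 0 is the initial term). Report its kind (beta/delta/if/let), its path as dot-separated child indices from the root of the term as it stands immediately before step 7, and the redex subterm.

Answer: beta at root : ((\w.5) ((\r.(let s = r in 3)) false))

Working:
step 0: ((if ((let x = 4 in false) && (true || true)) then (if ((\y.y) false) then (\z.z) else ((\u.(\v.u)) 1)) else (if (if true then true else true) then (\w.5) else ((\p.(\q.q)) false))) ((\r.(let s = r in 3)) false))
step 1: [let@0.0.0] ((if (false && (true || true)) then (if ((\y.y) false) then (\z.z) else ((\u.(\v.u)) 1)) else (if (if true then true else true) then (\w.5) else ((\p.(\q.q)) false))) ((\r.(let s = r in 3)) false))
step 2: [delta@0.0.1] ((if (false && true) then (if ((\y.y) false) then (\z.z) else ((\u.(\v.u)) 1)) else (if (if true then true else true) then (\w.5) else ((\p.(\q.q)) false))) ((\r.(let s = r in 3)) false))
step 3: [delta@0.0] ((if false then (if ((\y.y) false) then (\z.z) else ((\u.(\v.u)) 1)) else (if (if true then true else true) then (\w.5) else ((\p.(\q.q)) false))) ((\r.(let s = r in 3)) false))
step 4: [if@0] ((if (if true then true else true) then (\w.5) else ((\p.(\q.q)) false)) ((\r.(let s = r in 3)) false))
step 5: [if@0.0] ((if true then (\w.5) else ((\p.(\q.q)) false)) ((\r.(let s = r in 3)) false))
step 6: [if@0] ((\w.5) ((\r.(let s = r in 3)) false))
step 7: [beta@root] 5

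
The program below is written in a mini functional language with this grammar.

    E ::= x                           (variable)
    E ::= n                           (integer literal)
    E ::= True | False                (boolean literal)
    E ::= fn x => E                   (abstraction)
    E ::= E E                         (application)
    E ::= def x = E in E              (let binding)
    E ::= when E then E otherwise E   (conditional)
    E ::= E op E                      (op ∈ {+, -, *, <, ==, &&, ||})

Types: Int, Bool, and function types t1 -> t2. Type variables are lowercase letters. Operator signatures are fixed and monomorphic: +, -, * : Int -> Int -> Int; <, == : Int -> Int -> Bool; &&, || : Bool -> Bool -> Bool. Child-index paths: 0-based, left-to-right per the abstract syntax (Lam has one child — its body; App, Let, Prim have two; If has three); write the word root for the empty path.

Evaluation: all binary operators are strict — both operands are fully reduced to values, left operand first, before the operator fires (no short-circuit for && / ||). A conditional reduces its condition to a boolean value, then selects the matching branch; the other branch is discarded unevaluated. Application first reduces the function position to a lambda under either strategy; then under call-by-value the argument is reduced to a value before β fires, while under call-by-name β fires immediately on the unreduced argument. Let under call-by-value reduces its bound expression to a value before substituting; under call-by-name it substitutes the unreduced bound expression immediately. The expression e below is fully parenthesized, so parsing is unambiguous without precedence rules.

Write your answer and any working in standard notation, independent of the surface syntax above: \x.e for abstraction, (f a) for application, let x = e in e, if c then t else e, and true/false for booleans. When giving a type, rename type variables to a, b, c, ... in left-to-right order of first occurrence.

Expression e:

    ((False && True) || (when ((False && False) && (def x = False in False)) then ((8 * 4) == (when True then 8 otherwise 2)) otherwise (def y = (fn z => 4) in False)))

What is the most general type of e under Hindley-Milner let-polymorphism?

Answer: Bool

Working:
  unify Bool ~ Bool
  unify Bool ~ Bool
  unify Bool ~ Bool
  unify Bool ~ Bool
  unify Bool ~ Bool
  unify Bool ~ Bool
let x : Bool
  unify Bool ~ Bool
  unify Bool ~ Bool
  unify Int ~ Int
  unify Int ~ Int
  unify Int ~ Int
  unify Bool ~ Bool
  unify Int ~ Int
  unify Int ~ Int
\z._ : a -> Int
let y : forall. a -> Int
  unify Bool ~ Bool
  unify Bool ~ Bool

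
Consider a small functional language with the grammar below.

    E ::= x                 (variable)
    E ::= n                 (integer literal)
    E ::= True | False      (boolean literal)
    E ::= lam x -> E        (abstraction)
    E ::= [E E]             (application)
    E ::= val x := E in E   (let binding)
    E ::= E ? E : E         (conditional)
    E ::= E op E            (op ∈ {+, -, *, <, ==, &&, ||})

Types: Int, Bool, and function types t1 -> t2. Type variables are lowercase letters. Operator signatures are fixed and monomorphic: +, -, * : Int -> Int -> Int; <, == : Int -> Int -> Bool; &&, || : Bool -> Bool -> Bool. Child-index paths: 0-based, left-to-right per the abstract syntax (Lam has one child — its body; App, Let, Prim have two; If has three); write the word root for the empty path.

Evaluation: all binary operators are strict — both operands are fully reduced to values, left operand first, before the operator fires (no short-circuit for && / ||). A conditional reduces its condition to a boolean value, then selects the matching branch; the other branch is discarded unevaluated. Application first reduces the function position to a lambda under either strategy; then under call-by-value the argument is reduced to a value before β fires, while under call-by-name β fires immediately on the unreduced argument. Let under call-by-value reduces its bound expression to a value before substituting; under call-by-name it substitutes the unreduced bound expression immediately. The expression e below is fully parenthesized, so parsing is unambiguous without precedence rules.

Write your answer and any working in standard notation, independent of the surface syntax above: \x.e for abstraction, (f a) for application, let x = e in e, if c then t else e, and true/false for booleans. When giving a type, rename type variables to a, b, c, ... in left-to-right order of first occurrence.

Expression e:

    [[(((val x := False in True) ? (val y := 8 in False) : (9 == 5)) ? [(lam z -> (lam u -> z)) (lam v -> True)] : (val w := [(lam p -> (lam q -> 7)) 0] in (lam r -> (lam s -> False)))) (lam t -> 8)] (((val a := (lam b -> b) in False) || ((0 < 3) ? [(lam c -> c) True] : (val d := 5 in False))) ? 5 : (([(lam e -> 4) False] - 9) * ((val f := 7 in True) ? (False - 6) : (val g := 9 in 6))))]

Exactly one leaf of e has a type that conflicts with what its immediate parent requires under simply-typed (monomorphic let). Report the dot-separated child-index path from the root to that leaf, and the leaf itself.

Working:
let x : Bool
  unify Bool ~ Bool
let y : Int
  unify Int ~ Int
  unify Int ~ Int
  unify Bool ~ Bool
  unify Bool ~ Bool
z : a
\u._ : b -> a
\z._ : a -> b -> a
\v._ : c -> Bool
  unify a -> b -> a ~ (c -> Bool) -> d
  unify a ~ c -> Bool
  unify b -> c -> Bool ~ d
_ _ : b -> c -> Bool
\q._ : f -> Int
\p._ : e -> f -> Int
  unify e -> f -> Int ~ Int -> g
  unify e ~ Int
  unify f -> Int ~ g
_ _ : f -> Int
let w : f -> Int
\s._ : i -> Bool
\r._ : h -> i -> Bool
  unify b -> c -> Bool ~ h -> i -> Bool
  unify b ~ h
  unify c -> Bool ~ i -> Bool
  unify c ~ i
  unify Bool ~ Bool
\t._ : j -> Int
  unify h -> i -> Bool ~ (j -> Int) -> k
  unify h ~ j -> Int
  unify i -> Bool ~ k
_ _ : i -> Bool
b : l
\b._ : l -> l
let a : l -> l
  unify Bool ~ Bool
  unify Int ~ Int
  unify Int ~ Int
  unify Bool ~ Bool
c : m
\c._ : m -> m
  unify m -> m ~ Bool -> n
  unify m ~ Bool
  unify Bool ~ n
_ _ : Bool
let d : Int
  unify Bool ~ Bool
  unify Bool ~ Bool
  unify Bool ~ Bool
\e._ : o -> Int
  unify o -> Int ~ Bool -> p
  unify o ~ Bool
  unify Int ~ p
_ _ : Int
  unify Int ~ Int
  unify Int ~ Int
  unify Int ~ Int
let f : Int
  unify Bool ~ Bool
  unify Bool ~ Int
  FAIL: mismatch Bool ~ Int

Answer: 1.2.1.1.0 : false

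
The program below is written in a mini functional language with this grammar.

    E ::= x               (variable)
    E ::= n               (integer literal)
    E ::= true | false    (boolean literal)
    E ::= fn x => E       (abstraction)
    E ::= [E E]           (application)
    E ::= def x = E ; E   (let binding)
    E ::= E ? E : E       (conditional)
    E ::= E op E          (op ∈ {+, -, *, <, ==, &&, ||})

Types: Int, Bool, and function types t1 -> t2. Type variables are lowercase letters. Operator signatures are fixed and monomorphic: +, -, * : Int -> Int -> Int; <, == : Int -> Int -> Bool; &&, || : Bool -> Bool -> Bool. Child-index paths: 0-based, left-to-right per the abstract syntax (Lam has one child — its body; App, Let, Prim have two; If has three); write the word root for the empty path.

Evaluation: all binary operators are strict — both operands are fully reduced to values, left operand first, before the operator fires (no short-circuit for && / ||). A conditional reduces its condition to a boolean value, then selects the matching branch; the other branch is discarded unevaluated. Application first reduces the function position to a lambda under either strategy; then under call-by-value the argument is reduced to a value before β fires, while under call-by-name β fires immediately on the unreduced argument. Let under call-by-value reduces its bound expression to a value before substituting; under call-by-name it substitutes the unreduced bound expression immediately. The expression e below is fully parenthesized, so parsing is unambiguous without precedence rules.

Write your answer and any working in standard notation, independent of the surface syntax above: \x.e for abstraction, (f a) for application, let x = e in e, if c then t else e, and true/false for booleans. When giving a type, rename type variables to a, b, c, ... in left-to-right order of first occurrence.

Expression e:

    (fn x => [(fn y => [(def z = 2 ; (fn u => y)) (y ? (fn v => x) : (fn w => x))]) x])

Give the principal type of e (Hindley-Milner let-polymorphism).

Working:
let z : Int
y : b
\u._ : c -> b
y : b
  unify b ~ Bool
x : a
\v._ : d -> a
x : a
\w._ : e -> a
  unify d -> a ~ e -> a
  unify d ~ e
  unify a ~ a
  unify c -> Bool ~ (e -> a) -> f
  unify c ~ e -> a
  unify Bool ~ f
_ _ : Bool
\y._ : Bool -> Bool
x : a
  unify Bool -> Bool ~ a -> g
  unify Bool ~ a
  unify Bool ~ g
_ _ : Bool
\x._ : Bool -> Bool

Answer: Bool -> Bool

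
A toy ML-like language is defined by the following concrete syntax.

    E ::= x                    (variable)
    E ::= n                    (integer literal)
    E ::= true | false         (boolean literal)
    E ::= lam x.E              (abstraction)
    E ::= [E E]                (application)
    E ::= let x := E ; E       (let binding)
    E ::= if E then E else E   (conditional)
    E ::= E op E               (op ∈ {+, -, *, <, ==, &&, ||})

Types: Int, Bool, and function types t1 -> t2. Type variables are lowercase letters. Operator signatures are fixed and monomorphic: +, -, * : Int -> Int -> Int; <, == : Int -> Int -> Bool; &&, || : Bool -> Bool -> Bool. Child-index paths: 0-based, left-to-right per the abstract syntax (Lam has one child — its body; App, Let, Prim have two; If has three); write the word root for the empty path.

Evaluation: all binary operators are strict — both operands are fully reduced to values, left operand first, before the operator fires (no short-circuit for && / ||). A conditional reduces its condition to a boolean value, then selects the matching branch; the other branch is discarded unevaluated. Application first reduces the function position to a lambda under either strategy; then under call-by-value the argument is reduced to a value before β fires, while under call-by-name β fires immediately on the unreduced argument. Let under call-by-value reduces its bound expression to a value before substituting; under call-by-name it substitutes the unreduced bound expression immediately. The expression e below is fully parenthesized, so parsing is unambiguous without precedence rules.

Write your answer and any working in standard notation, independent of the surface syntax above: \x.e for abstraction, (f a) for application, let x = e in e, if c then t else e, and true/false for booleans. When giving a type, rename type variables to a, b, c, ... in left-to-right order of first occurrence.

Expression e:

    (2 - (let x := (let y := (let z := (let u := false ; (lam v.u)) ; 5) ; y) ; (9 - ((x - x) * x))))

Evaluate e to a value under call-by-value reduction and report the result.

Answer: -7

Working:
step 0: (2 - (let x = (let y = (let z = (let u = false in (\v.u)) in 5) in y) in (9 - ((x - x) * x))))
step 1: [let@1.0.0.0] (2 - (let x = (let y = (let z = (\v.false) in 5) in y) in (9 - ((x - x) * x))))
step 2: [let@1.0.0] (2 - (let x = (let y = 5 in y) in (9 - ((x - x) * x))))
step 3: [let@1.0] (2 - (let x = 5 in (9 - ((x - x) * x))))
step 4: [let@1] (2 - (9 - ((5 - 5) * 5)))
step 5: [delta@1.1.0] (2 - (9 - (0 * 5)))
step 6: [delta@1.1] (2 - (9 - 0))
step 7: [delta@1] (2 - 9)
step 8: [delta@root] -7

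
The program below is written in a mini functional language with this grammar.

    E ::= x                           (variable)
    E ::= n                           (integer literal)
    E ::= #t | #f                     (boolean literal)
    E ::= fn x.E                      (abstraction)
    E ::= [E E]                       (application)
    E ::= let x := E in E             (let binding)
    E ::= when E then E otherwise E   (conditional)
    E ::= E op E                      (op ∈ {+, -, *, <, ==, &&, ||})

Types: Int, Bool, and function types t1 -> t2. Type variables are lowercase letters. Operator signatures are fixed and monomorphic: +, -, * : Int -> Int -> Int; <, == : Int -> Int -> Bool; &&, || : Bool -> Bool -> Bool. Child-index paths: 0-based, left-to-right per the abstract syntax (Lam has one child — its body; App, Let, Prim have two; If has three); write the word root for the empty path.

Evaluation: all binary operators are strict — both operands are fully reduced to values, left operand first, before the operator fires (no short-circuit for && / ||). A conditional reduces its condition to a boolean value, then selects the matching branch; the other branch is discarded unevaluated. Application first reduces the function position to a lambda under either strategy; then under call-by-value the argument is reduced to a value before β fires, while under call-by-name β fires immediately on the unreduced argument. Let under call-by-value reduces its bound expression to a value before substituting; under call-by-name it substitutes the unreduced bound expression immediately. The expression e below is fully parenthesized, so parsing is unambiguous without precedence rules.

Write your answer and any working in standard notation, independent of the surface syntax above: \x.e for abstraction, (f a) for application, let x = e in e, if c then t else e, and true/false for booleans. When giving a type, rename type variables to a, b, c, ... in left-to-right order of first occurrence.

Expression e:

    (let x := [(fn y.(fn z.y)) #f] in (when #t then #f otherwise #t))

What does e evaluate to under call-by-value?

Derivation:
step 0: (let x = ((\y.(\z.y)) false) in (if true then false else true))
step 1: [beta@0] (let x = (\z.false) in (if true then false else true))
step 2: [let@root] (if true then false else true)
step 3: [if@root] false

Answer: false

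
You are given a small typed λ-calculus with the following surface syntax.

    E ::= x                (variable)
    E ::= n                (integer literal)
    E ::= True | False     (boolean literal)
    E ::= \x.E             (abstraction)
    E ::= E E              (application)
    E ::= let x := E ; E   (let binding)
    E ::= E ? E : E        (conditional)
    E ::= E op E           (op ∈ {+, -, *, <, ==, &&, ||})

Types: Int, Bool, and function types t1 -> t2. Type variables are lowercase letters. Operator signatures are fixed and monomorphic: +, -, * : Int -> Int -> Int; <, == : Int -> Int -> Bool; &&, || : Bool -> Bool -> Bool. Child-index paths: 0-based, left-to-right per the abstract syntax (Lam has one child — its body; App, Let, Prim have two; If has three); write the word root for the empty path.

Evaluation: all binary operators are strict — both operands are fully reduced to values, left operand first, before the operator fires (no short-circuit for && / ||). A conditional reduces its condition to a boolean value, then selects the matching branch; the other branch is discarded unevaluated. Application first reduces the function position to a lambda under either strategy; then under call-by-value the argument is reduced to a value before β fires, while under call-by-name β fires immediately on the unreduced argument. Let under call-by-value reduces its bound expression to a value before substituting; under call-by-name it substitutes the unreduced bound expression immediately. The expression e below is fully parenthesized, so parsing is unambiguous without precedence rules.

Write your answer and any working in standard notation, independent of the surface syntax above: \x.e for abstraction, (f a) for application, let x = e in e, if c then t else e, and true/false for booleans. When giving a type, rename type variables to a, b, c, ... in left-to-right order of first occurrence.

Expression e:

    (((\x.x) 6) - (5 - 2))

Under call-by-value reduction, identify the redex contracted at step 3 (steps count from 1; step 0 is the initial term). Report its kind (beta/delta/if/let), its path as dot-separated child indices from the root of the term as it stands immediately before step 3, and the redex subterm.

Working:
step 0: (((\x.x) 6) - (5 - 2))
step 1: [beta@0] (6 - (5 - 2))
step 2: [delta@1] (6 - 3)
step 3: [delta@root] 3

Answer: delta at root : (6 - 3)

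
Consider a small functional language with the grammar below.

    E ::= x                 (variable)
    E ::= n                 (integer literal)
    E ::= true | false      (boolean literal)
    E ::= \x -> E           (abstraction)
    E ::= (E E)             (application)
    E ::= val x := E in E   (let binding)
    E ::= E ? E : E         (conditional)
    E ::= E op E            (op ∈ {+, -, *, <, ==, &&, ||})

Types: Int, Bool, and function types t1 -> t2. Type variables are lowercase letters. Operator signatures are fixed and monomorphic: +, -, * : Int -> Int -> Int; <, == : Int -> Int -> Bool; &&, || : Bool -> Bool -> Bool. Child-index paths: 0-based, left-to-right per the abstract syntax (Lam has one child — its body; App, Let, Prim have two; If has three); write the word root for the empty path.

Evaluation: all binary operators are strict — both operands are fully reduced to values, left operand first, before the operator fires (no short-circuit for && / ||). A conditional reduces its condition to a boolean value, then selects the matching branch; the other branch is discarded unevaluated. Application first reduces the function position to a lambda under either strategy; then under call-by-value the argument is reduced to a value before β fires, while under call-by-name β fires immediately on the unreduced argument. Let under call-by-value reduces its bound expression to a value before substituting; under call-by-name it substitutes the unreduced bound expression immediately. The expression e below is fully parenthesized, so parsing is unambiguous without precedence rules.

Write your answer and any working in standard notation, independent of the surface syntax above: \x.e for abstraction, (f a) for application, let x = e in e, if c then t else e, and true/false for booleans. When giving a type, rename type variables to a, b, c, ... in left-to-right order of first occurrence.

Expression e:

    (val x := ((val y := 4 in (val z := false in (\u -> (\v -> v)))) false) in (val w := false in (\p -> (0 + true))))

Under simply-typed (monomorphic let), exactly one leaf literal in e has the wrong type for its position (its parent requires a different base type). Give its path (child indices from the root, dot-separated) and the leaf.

Trace:
let y : Int
let z : Bool
v : b
\v._ : b -> b
\u._ : a -> b -> b
  unify a -> b -> b ~ Bool -> c
  unify a ~ Bool
  unify b -> b ~ c
_ _ : b -> b
let x : b -> b
let w : Bool
  unify Int ~ Int
  unify Bool ~ Int
  FAIL: mismatch Bool ~ Int

Answer: 1.1.0.1 : true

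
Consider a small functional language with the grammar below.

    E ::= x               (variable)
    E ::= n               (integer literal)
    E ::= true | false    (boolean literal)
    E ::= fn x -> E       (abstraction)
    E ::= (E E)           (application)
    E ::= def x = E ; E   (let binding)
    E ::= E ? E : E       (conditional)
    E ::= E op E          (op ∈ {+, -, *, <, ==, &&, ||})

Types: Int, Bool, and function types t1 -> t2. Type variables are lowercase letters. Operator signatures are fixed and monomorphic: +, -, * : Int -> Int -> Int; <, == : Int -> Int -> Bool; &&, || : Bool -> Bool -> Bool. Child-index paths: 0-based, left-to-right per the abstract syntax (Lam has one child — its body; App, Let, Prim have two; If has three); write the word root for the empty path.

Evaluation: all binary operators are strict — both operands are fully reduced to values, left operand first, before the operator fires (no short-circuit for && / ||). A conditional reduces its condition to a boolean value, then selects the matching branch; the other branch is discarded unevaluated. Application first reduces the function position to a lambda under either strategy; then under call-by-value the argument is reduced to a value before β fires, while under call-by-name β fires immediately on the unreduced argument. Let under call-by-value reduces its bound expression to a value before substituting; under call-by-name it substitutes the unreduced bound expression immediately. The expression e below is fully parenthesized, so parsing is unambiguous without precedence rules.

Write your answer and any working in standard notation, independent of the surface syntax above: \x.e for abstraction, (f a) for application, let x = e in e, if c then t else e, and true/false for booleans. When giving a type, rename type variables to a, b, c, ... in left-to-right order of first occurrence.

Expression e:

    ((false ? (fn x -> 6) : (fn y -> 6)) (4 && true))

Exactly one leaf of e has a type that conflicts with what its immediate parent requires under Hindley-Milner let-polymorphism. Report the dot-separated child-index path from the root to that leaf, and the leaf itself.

Working:
  unify Bool ~ Bool
\x._ : a -> Int
\y._ : b -> Int
  unify a -> Int ~ b -> Int
  unify a ~ b
  unify Int ~ Int
  unify Int ~ Bool
  FAIL: mismatch Int ~ Bool

Answer: 1.0 : 4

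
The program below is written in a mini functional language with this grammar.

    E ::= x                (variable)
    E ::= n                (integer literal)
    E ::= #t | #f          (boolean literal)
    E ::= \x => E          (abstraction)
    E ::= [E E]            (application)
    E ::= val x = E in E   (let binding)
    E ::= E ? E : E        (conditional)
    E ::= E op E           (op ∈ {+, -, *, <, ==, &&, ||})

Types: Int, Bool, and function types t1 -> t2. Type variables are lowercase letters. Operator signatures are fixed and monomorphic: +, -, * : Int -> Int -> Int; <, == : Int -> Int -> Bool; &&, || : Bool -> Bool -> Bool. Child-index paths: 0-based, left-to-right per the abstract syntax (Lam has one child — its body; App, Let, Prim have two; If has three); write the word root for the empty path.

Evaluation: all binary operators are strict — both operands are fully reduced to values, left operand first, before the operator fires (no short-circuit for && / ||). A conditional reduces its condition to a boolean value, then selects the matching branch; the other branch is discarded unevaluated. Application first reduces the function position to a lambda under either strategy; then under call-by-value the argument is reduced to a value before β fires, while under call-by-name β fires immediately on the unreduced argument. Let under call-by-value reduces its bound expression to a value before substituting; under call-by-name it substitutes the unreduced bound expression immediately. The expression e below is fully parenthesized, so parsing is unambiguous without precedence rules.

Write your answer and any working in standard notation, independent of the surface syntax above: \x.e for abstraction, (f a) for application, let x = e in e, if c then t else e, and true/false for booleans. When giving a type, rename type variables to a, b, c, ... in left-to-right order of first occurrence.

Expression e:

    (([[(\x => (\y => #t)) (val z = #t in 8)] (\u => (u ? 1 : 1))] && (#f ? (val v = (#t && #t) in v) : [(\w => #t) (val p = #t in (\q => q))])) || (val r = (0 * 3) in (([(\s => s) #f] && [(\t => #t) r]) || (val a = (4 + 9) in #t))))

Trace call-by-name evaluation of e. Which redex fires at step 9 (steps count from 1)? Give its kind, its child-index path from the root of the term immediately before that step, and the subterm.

Working:
step 0: (((((\x.(\y.true)) (let z = true in 8)) (\u.(if u then 1 else 1))) && (if false then (let v = (true && true) in v) else ((\w.true) (let p = true in (\q.q))))) || (let r = (0 * 3) in ((((\s.s) false) && ((\t.true) r)) || (let a = (4 + 9) in true))))
step 1: [beta@0.0.0] ((((\y.true) (\u.(if u then 1 else 1))) && (if false then (let v = (true && true) in v) else ((\w.true) (let p = true in (\q.q))))) || (let r = (0 * 3) in ((((\s.s) false) && ((\t.true) r)) || (let a = (4 + 9) in true))))
step 2: [beta@0.0] ((true && (if false then (let v = (true && true) in v) else ((\w.true) (let p = true in (\q.q))))) || (let r = (0 * 3) in ((((\s.s) false) && ((\t.true) r)) || (let a = (4 + 9) in true))))
step 3: [if@0.1] ((true && ((\w.true) (let p = true in (\q.q)))) || (let r = (0 * 3) in ((((\s.s) false) && ((\t.true) r)) || (let a = (4 + 9) in true))))
step 4: [beta@0.1] ((true && true) || (let r = (0 * 3) in ((((\s.s) false) && ((\t.true) r)) || (let a = (4 + 9) in true))))
step 5: [delta@0] (true || (let r = (0 * 3) in ((((\s.s) false) && ((\t.true) r)) || (let a = (4 + 9) in true))))
step 6: [let@1] (true || ((((\s.s) false) && ((\t.true) (0 * 3))) || (let a = (4 + 9) in true)))
step 7: [beta@1.0.0] (true || ((false && ((\t.true) (0 * 3))) || (let a = (4 + 9) in true)))
step 8: [beta@1.0.1] (true || ((false && true) || (let a = (4 + 9) in true)))
step 9: [delta@1.0] (true || (false || (let a = (4 + 9) in true)))

Answer: delta at 1.0 : (false && true)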